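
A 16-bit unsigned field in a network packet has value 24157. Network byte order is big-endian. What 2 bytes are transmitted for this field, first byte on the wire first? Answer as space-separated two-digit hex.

24157 in hexadecimal, padded to 16 bits, is 0x5E5D.
Split into bytes (most-significant first): 5E 5D.
Big-endian: lowest address holds the most-significant byte.
So the memory order matches the most-significant-first order: 5E 5D.

5E 5D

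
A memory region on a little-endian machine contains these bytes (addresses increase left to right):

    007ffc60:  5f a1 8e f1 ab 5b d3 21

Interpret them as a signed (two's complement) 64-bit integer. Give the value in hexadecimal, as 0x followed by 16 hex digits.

In little-endian order the low byte comes first in memory.
Reassemble most-significant byte first: 21 D3 5B AB F1 8E A1 5F → 0x21D35BABF18EA15F.

0x21D35BABF18EA15F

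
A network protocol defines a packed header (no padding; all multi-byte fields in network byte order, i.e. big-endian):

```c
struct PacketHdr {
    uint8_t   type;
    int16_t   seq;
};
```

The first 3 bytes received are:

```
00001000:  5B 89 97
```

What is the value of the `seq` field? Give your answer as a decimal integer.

-30313

`seq` follows `type` (1 byte), so it starts at byte offset 1 and occupies 2 bytes.
Bytes at offsets 1..2: 89 97.
Big-endian stores the most-significant byte at the lowest address.
The bytes are already most-significant first: 0x8997.
Top bit is set, so as a signed 16-bit value this is 0x8997 − 2^16 = -30313.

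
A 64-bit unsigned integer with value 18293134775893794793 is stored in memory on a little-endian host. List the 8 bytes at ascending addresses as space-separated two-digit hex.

18293134775893794793 in hexadecimal, padded to 64 bits, is 0xFDDE4528517E9FE9.
Split into bytes (most-significant first): FD DE 45 28 51 7E 9F E9.
In little-endian order the low byte comes first in memory.
So at ascending addresses the bytes are E9 9F 7E 51 28 45 DE FD.

E9 9F 7E 51 28 45 DE FD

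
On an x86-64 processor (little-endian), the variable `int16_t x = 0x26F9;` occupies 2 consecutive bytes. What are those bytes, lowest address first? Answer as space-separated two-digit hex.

F9 26

Split into bytes (most-significant first): 26 F9.
In little-endian order the low byte comes first in memory.
So at ascending addresses the bytes are F9 26.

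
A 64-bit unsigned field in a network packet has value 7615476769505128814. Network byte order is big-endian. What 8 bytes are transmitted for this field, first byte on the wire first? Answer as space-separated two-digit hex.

69 AF 9B C5 F9 97 B1 6E

7615476769505128814 in hexadecimal, padded to 64 bits, is 0x69AF9BC5F997B16E.
Split into bytes (most-significant first): 69 AF 9B C5 F9 97 B1 6E.
Big-endian stores the most-significant byte at the lowest address.
So the memory order matches the most-significant-first order: 69 AF 9B C5 F9 97 B1 6E.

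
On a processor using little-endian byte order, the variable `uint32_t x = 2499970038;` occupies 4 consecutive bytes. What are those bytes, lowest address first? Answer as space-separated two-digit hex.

F6 83 02 95

2499970038 in hexadecimal, padded to 32 bits, is 0x950283F6.
Split into bytes (most-significant first): 95 02 83 F6.
In little-endian order the low byte comes first in memory.
So at ascending addresses the bytes are F6 83 02 95.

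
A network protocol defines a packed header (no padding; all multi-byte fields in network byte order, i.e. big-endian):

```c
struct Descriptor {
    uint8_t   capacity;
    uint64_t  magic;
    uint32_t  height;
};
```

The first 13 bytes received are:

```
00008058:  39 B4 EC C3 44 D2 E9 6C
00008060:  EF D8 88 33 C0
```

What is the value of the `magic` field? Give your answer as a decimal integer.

13037009721694448879

`magic` follows `capacity` (1 byte), so it starts at byte offset 1 and occupies 8 bytes.
Bytes at offsets 1..8: B4 EC C3 44 D2 E9 6C EF.
In big-endian order the high byte comes first in memory.
The bytes are already most-significant first: 0xB4ECC344D2E96CEF.
0xB4ECC344D2E96CEF = 13037009721694448879.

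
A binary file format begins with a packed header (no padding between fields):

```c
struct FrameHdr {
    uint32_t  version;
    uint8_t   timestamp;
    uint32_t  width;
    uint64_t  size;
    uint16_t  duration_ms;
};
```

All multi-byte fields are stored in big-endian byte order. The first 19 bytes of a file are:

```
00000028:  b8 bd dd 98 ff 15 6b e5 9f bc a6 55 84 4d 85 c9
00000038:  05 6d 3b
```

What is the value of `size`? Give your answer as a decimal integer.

13593646551989078277

`size` follows `version` (4 B), `timestamp` (1 B), `width` (4 B), so it starts at offset 4 + 1 + 4 = 9 and occupies 8 bytes.
Bytes at offsets 9..16: BC A6 55 84 4D 85 C9 05.
In big-endian order the high byte comes first in memory.
The bytes are already most-significant first: 0xBCA655844D85C905.
0xBCA655844D85C905 = 13593646551989078277.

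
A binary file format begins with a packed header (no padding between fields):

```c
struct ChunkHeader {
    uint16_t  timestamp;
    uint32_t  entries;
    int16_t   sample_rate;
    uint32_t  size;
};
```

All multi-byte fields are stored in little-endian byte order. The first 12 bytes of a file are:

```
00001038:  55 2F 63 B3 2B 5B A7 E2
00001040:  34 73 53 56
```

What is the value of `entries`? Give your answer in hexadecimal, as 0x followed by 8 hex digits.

0x5B2BB363

`entries` follows `timestamp` (2 bytes), so it starts at byte offset 2 and occupies 4 bytes.
Bytes at offsets 2..5: 63 B3 2B 5B.
Little-endian stores the least-significant byte at the lowest address.
Reassemble most-significant byte first: 5B 2B B3 63 → 0x5B2BB363.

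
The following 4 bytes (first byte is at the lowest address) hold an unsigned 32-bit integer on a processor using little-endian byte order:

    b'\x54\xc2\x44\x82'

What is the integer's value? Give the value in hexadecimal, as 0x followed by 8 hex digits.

In little-endian order the low byte comes first in memory.
Reassemble most-significant byte first: 82 44 C2 54 → 0x8244C254.

0x8244C254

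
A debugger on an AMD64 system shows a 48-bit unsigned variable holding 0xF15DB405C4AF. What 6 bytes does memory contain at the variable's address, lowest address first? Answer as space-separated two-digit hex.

AF C4 05 B4 5D F1

Split into bytes (most-significant first): F1 5D B4 05 C4 AF.
In little-endian order the low byte comes first in memory.
So at ascending addresses the bytes are AF C4 05 B4 5D F1.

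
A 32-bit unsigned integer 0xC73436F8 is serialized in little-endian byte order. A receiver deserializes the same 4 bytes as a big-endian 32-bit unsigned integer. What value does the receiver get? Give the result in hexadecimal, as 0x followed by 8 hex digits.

Stored little-endian, the bytes at ascending addresses are F8 36 34 C7.
Read back as big-endian, the last byte is least significant, giving 0xF83634C7.

0xF83634C7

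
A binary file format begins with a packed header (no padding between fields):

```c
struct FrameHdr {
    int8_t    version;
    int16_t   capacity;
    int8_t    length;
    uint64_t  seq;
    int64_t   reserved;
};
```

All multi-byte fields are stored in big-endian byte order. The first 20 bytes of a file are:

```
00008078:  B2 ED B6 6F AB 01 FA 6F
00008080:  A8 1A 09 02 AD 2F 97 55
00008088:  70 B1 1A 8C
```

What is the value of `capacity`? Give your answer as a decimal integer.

-4682

`capacity` follows `version` (1 byte), so it starts at byte offset 1 and occupies 2 bytes.
Bytes at offsets 1..2: ED B6.
In big-endian order the high byte comes first in memory.
The bytes are already most-significant first: 0xEDB6.
Top bit is set, so as a signed 16-bit value this is 0xEDB6 − 2^16 = -4682.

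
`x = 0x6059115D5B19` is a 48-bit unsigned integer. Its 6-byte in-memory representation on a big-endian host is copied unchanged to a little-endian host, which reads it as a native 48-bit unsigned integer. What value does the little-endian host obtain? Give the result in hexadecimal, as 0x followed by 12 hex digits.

Stored big-endian, the bytes at ascending addresses are 60 59 11 5D 5B 19.
Read back as little-endian, the first byte is least significant, giving 0x195B5D115960.

0x195B5D115960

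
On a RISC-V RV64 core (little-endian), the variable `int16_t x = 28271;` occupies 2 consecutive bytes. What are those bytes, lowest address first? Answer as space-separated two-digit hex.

6F 6E

28271 in hexadecimal, padded to 16 bits, is 0x6E6F.
Split into bytes (most-significant first): 6E 6F.
Little-endian: lowest address holds the least-significant byte.
So at ascending addresses the bytes are 6F 6E.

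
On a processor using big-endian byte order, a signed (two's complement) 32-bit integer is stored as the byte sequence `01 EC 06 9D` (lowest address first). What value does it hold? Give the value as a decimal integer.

32245405

Big-endian: lowest address holds the most-significant byte.
The bytes are already most-significant first: 0x01EC069D.
0x01EC069D = 32245405.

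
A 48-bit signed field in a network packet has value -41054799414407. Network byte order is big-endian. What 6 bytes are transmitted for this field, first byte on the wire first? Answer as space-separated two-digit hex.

Two's complement of -41054799414407 in 48 bits: 41054799414407 = 0x2556D0BC4487; invert → 0xDAA92F43BB78; add 1 → 0xDAA92F43BB79.
Split into bytes (most-significant first): DA A9 2F 43 BB 79.
Big-endian stores the most-significant byte at the lowest address.
So the memory order matches the most-significant-first order: DA A9 2F 43 BB 79.

DA A9 2F 43 BB 79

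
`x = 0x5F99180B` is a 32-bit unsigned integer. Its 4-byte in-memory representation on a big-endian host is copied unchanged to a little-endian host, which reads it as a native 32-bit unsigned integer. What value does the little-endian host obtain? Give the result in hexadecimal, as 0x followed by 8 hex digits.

0x0B18995F

Stored big-endian, the bytes at ascending addresses are 5F 99 18 0B.
Read back as little-endian, the first byte is least significant, giving 0x0B18995F.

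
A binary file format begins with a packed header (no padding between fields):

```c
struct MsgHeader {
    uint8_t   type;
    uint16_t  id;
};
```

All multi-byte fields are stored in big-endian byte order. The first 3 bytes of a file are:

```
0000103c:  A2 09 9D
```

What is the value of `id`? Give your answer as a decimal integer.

2461

`id` follows `type` (1 byte), so it starts at byte offset 1 and occupies 2 bytes.
Bytes at offsets 1..2: 09 9D.
In big-endian order the high byte comes first in memory.
The bytes are already most-significant first: 0x099D.
0x099D = 2461.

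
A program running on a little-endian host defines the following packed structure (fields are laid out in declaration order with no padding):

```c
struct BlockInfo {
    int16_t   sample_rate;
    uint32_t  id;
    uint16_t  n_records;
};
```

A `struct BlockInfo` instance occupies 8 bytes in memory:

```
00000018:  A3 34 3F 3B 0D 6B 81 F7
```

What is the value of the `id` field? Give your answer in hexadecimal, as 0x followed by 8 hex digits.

`id` follows `sample_rate` (2 bytes), so it starts at byte offset 2 and occupies 4 bytes.
Bytes at offsets 2..5: 3F 3B 0D 6B.
In little-endian order the low byte comes first in memory.
Reassemble most-significant byte first: 6B 0D 3B 3F → 0x6B0D3B3F.

0x6B0D3B3F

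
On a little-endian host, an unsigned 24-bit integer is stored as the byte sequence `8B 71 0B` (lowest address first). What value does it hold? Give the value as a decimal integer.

Little-endian stores the least-significant byte at the lowest address.
Reassemble most-significant byte first: 0B 71 8B → 0x0B718B.
0x0B718B = 749963.

749963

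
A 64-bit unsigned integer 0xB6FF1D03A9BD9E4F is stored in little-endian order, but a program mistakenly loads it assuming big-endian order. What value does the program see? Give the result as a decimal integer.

5737231508916010934

Stored little-endian, the bytes at ascending addresses are 4F 9E BD A9 03 1D FF B6.
Read back as big-endian, the last byte is least significant, giving 0x4F9EBDA9031DFFB6.
0x4F9EBDA9031DFFB6 = 5737231508916010934.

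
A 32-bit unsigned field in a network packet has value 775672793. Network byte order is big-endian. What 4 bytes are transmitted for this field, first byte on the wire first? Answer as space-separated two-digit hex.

775672793 in hexadecimal, padded to 32 bits, is 0x2E3BD3D9.
Split into bytes (most-significant first): 2E 3B D3 D9.
In big-endian order the high byte comes first in memory.
So the memory order matches the most-significant-first order: 2E 3B D3 D9.

2E 3B D3 D9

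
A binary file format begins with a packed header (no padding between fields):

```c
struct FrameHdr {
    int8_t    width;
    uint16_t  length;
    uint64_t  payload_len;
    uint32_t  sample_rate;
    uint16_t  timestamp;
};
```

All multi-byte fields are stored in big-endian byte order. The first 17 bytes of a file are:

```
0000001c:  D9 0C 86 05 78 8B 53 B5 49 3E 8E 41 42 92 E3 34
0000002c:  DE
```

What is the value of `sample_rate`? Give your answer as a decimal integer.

`sample_rate` follows `width` (1 B), `length` (2 B), `payload_len` (8 B), so it starts at offset 1 + 2 + 8 = 11 and occupies 4 bytes.
Bytes at offsets 11..14: 41 42 92 E3.
Big-endian: lowest address holds the most-significant byte.
The bytes are already most-significant first: 0x414292E3.
0x414292E3 = 1094882019.

1094882019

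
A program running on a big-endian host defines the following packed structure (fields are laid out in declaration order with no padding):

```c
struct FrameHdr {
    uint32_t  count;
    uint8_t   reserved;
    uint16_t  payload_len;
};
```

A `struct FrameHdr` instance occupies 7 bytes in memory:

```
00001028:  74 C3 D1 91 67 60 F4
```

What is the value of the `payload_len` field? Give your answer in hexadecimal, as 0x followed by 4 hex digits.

0x60F4

`payload_len` follows `count` (4 B), `reserved` (1 B), so it starts at offset 4 + 1 = 5 and occupies 2 bytes.
Bytes at offsets 5..6: 60 F4.
Big-endian: lowest address holds the most-significant byte.
The bytes are already most-significant first: 0x60F4.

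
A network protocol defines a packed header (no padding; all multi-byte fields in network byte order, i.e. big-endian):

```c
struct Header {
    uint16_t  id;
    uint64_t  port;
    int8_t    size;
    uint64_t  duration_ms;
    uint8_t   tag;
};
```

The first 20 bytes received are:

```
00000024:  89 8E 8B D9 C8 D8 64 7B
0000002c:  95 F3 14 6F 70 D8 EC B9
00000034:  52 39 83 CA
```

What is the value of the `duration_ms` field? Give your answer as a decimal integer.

8030156646834649475

`duration_ms` follows `id` (2 B), `port` (8 B), `size` (1 B), so it starts at offset 2 + 8 + 1 = 11 and occupies 8 bytes.
Bytes at offsets 11..18: 6F 70 D8 EC B9 52 39 83.
Big-endian stores the most-significant byte at the lowest address.
The bytes are already most-significant first: 0x6F70D8ECB9523983.
0x6F70D8ECB9523983 = 8030156646834649475.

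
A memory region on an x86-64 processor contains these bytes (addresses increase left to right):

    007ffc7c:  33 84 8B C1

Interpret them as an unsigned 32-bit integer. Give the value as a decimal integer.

Little-endian: lowest address holds the least-significant byte.
Reassemble most-significant byte first: C1 8B 84 33 → 0xC18B8433.
0xC18B8433 = 3247146035.

3247146035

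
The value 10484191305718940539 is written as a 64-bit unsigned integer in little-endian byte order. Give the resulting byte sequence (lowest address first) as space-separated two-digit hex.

7B C3 9D E6 71 54 7F 91

10484191305718940539 in hexadecimal, padded to 64 bits, is 0x917F5471E69DC37B.
Split into bytes (most-significant first): 91 7F 54 71 E6 9D C3 7B.
In little-endian order the low byte comes first in memory.
So at ascending addresses the bytes are 7B C3 9D E6 71 54 7F 91.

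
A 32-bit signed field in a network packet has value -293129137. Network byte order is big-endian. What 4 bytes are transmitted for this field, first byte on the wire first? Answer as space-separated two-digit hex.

Two's complement of -293129137 in 32 bits: 293129137 = 0x1178CBB1; invert → 0xEE87344E; add 1 → 0xEE87344F.
Split into bytes (most-significant first): EE 87 34 4F.
In big-endian order the high byte comes first in memory.
So the memory order matches the most-significant-first order: EE 87 34 4F.

EE 87 34 4F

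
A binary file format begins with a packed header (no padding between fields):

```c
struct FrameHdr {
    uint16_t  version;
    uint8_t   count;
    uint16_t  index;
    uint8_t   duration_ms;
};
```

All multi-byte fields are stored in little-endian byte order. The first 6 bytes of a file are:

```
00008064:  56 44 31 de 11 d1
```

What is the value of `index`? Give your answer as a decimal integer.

`index` follows `version` (2 B), `count` (1 B), so it starts at offset 2 + 1 = 3 and occupies 2 bytes.
Bytes at offsets 3..4: DE 11.
Little-endian stores the least-significant byte at the lowest address.
Reassemble most-significant byte first: 11 DE → 0x11DE.
0x11DE = 4574.

4574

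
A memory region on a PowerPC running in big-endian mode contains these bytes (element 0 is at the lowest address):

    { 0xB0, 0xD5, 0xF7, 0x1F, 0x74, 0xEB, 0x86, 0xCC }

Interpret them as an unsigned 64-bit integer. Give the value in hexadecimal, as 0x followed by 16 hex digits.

Big-endian stores the most-significant byte at the lowest address.
The bytes are already most-significant first: 0xB0D5F71F74EB86CC.

0xB0D5F71F74EB86CC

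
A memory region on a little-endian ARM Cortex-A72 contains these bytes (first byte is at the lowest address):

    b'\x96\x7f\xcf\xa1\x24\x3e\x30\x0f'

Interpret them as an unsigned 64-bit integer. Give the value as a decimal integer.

1094443036505505686

Little-endian stores the least-significant byte at the lowest address.
Reassemble most-significant byte first: 0F 30 3E 24 A1 CF 7F 96 → 0x0F303E24A1CF7F96.
0x0F303E24A1CF7F96 = 1094443036505505686.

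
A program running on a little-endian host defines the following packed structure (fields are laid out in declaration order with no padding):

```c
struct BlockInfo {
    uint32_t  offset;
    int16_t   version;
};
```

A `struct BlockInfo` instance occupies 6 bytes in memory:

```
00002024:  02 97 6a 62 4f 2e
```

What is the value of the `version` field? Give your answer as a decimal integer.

`version` follows `offset` (4 bytes), so it starts at byte offset 4 and occupies 2 bytes.
Bytes at offsets 4..5: 4F 2E.
Little-endian stores the least-significant byte at the lowest address.
Reassemble most-significant byte first: 2E 4F → 0x2E4F.
0x2E4F = 11855.

11855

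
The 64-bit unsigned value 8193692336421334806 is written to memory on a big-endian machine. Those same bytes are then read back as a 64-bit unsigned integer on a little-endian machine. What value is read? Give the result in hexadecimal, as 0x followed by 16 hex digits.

0x16EF3B97C4D7B571

8193692336421334806 in 64-bit hexadecimal is 0x71B5D7C4973BEF16.
Stored big-endian, the bytes at ascending addresses are 71 B5 D7 C4 97 3B EF 16.
Read back as little-endian, the first byte is least significant, giving 0x16EF3B97C4D7B571.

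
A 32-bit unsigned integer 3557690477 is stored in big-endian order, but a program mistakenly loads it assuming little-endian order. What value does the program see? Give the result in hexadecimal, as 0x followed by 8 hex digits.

3557690477 in 32-bit hexadecimal is 0xD40E0C6D.
Stored big-endian, the bytes at ascending addresses are D4 0E 0C 6D.
Read back as little-endian, the first byte is least significant, giving 0x6D0C0ED4.

0x6D0C0ED4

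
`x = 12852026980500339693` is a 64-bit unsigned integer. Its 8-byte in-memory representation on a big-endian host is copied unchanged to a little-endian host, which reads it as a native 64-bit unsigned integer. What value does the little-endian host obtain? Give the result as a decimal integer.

17112399991345929138

12852026980500339693 in 64-bit hexadecimal is 0xB25B927220757BED.
Stored big-endian, the bytes at ascending addresses are B2 5B 92 72 20 75 7B ED.
Read back as little-endian, the first byte is least significant, giving 0xED7B752072925BB2.
0xED7B752072925BB2 = 17112399991345929138.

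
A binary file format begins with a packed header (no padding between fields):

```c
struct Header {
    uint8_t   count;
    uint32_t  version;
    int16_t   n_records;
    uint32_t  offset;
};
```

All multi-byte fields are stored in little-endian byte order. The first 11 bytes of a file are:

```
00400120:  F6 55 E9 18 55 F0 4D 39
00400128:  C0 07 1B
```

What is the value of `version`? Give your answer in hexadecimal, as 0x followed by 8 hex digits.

0x5518E955

`version` follows `count` (1 byte), so it starts at byte offset 1 and occupies 4 bytes.
Bytes at offsets 1..4: 55 E9 18 55.
Little-endian stores the least-significant byte at the lowest address.
Reassemble most-significant byte first: 55 18 E9 55 → 0x5518E955.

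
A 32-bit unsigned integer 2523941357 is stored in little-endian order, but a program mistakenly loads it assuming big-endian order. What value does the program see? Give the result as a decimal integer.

2523941357 in 32-bit hexadecimal is 0x967049ED.
Stored little-endian, the bytes at ascending addresses are ED 49 70 96.
Read back as big-endian, the last byte is least significant, giving 0xED497096.
0xED497096 = 3981013142.

3981013142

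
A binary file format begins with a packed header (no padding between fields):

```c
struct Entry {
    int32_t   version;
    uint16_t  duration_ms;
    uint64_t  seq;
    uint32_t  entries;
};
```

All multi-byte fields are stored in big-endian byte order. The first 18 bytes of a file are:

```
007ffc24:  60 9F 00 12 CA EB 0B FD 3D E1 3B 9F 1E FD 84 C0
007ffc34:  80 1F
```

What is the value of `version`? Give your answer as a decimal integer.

1621032978

`version` is the first field, at byte offset 0, occupying 4 bytes.
Bytes at offsets 0..3: 60 9F 00 12.
In big-endian order the high byte comes first in memory.
The bytes are already most-significant first: 0x609F0012.
0x609F0012 = 1621032978.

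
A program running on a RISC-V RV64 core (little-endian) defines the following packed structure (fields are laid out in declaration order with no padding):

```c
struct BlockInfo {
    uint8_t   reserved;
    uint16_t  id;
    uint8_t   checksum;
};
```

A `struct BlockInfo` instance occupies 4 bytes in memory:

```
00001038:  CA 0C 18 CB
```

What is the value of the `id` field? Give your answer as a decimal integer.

`id` follows `reserved` (1 byte), so it starts at byte offset 1 and occupies 2 bytes.
Bytes at offsets 1..2: 0C 18.
Little-endian stores the least-significant byte at the lowest address.
Reassemble most-significant byte first: 18 0C → 0x180C.
0x180C = 6156.

6156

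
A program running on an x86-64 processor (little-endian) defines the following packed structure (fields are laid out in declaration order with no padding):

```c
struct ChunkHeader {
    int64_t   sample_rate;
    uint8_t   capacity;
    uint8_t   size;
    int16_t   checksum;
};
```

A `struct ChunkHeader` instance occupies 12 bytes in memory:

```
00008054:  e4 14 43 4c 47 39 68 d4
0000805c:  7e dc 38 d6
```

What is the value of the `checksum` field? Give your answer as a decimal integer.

-10696

`checksum` follows `sample_rate` (8 B), `capacity` (1 B), `size` (1 B), so it starts at offset 8 + 1 + 1 = 10 and occupies 2 bytes.
Bytes at offsets 10..11: 38 D6.
In little-endian order the low byte comes first in memory.
Reassemble most-significant byte first: D6 38 → 0xD638.
Top bit is set, so as a signed 16-bit value this is 0xD638 − 2^16 = -10696.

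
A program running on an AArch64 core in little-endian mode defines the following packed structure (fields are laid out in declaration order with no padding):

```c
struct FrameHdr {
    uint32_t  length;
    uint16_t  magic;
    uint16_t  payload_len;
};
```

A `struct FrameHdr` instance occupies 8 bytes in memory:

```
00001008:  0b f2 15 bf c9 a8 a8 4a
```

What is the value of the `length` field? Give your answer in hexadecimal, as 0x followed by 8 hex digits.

`length` is the first field, at byte offset 0, occupying 4 bytes.
Bytes at offsets 0..3: 0B F2 15 BF.
Little-endian stores the least-significant byte at the lowest address.
Reassemble most-significant byte first: BF 15 F2 0B → 0xBF15F20B.

0xBF15F20B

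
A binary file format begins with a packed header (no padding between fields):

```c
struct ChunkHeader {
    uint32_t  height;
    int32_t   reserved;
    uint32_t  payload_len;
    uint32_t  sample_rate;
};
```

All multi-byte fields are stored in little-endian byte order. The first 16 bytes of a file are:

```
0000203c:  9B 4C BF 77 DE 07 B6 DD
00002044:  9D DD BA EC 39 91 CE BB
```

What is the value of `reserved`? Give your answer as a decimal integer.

`reserved` follows `height` (4 bytes), so it starts at byte offset 4 and occupies 4 bytes.
Bytes at offsets 4..7: DE 07 B6 DD.
Little-endian stores the least-significant byte at the lowest address.
Reassemble most-significant byte first: DD B6 07 DE → 0xDDB607DE.
Top bit is set, so as a signed 32-bit value this is 0xDDB607DE − 2^32 = -575272994.

-575272994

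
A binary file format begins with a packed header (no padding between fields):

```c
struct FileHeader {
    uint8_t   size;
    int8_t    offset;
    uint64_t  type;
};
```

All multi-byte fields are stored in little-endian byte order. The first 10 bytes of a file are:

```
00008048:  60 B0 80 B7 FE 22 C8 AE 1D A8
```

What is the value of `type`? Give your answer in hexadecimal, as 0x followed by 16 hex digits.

0xA81DAEC822FEB780

`type` follows `size` (1 B), `offset` (1 B), so it starts at offset 1 + 1 = 2 and occupies 8 bytes.
Bytes at offsets 2..9: 80 B7 FE 22 C8 AE 1D A8.
Little-endian: lowest address holds the least-significant byte.
Reassemble most-significant byte first: A8 1D AE C8 22 FE B7 80 → 0xA81DAEC822FEB780.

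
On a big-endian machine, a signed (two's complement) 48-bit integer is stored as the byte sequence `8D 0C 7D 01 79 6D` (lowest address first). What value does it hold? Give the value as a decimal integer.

Big-endian stores the most-significant byte at the lowest address.
The bytes are already most-significant first: 0x8D0C7D01796D.
Top bit is set, so as a signed 48-bit value this is 0x8D0C7D01796D − 2^48 = -126390200338067.

-126390200338067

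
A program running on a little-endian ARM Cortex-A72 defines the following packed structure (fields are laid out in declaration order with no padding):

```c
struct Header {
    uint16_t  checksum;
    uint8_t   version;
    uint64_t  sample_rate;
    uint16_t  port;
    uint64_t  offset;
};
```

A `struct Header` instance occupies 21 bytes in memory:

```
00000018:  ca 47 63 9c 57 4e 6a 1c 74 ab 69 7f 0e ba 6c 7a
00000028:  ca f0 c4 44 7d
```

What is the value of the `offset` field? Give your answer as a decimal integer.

9026556091625532602

`offset` follows `checksum` (2 B), `version` (1 B), `sample_rate` (8 B), `port` (2 B), so it starts at offset 2 + 1 + 8 + 2 = 13 and occupies 8 bytes.
Bytes at offsets 13..20: BA 6C 7A CA F0 C4 44 7D.
Little-endian: lowest address holds the least-significant byte.
Reassemble most-significant byte first: 7D 44 C4 F0 CA 7A 6C BA → 0x7D44C4F0CA7A6CBA.
0x7D44C4F0CA7A6CBA = 9026556091625532602.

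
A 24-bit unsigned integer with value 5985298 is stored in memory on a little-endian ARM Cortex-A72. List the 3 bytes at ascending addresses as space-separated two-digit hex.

5985298 in hexadecimal, padded to 24 bits, is 0x5B5412.
Split into bytes (most-significant first): 5B 54 12.
Little-endian stores the least-significant byte at the lowest address.
So at ascending addresses the bytes are 12 54 5B.

12 54 5B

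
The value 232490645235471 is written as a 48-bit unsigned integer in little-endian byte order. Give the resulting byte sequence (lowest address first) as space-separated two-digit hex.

232490645235471 in hexadecimal, padded to 48 bits, is 0xD372F252A70F.
Split into bytes (most-significant first): D3 72 F2 52 A7 0F.
In little-endian order the low byte comes first in memory.
So at ascending addresses the bytes are 0F A7 52 F2 72 D3.

0F A7 52 F2 72 D3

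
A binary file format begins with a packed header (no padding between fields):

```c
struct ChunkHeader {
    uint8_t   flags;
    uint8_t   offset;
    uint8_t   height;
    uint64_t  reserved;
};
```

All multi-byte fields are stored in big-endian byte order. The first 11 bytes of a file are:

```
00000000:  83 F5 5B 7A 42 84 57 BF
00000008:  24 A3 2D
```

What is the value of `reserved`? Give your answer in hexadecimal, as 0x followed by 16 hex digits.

`reserved` follows `flags` (1 B), `offset` (1 B), `height` (1 B), so it starts at offset 1 + 1 + 1 = 3 and occupies 8 bytes.
Bytes at offsets 3..10: 7A 42 84 57 BF 24 A3 2D.
Big-endian: lowest address holds the most-significant byte.
The bytes are already most-significant first: 0x7A428457BF24A32D.

0x7A428457BF24A32D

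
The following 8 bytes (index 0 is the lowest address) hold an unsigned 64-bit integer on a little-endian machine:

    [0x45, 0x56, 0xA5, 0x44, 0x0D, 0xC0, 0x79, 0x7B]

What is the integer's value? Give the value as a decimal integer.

Little-endian stores the least-significant byte at the lowest address.
Reassemble most-significant byte first: 7B 79 C0 0D 44 A5 56 45 → 0x7B79C00D44A55645.
0x7B79C00D44A55645 = 8897353702065919557.

8897353702065919557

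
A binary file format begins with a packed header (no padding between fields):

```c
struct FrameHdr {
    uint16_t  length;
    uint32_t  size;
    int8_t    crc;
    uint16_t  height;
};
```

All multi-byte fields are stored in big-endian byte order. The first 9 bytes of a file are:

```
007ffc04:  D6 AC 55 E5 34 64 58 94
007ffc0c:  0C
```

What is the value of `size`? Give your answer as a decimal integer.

1441084516

`size` follows `length` (2 bytes), so it starts at byte offset 2 and occupies 4 bytes.
Bytes at offsets 2..5: 55 E5 34 64.
Big-endian stores the most-significant byte at the lowest address.
The bytes are already most-significant first: 0x55E53464.
0x55E53464 = 1441084516.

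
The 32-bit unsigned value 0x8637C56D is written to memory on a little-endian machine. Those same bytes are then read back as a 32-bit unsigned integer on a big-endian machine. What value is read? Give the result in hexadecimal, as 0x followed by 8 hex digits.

Stored little-endian, the bytes at ascending addresses are 6D C5 37 86.
Read back as big-endian, the last byte is least significant, giving 0x6DC53786.

0x6DC53786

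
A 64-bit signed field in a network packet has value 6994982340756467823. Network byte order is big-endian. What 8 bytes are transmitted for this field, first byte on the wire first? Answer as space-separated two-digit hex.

6994982340756467823 in hexadecimal, padded to 64 bits, is 0x61132B60BEEB706F.
Split into bytes (most-significant first): 61 13 2B 60 BE EB 70 6F.
Big-endian: lowest address holds the most-significant byte.
So the memory order matches the most-significant-first order: 61 13 2B 60 BE EB 70 6F.

61 13 2B 60 BE EB 70 6F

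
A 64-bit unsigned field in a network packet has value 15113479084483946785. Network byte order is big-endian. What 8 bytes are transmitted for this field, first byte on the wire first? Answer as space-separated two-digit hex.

D1 BD DD 27 16 F6 29 21

15113479084483946785 in hexadecimal, padded to 64 bits, is 0xD1BDDD2716F62921.
Split into bytes (most-significant first): D1 BD DD 27 16 F6 29 21.
In big-endian order the high byte comes first in memory.
So the memory order matches the most-significant-first order: D1 BD DD 27 16 F6 29 21.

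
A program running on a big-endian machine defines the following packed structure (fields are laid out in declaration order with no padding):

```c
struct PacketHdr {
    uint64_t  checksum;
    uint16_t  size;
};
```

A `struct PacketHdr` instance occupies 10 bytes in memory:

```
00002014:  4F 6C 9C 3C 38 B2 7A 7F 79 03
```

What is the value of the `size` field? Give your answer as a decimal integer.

`size` follows `checksum` (8 bytes), so it starts at byte offset 8 and occupies 2 bytes.
Bytes at offsets 8..9: 79 03.
Big-endian: lowest address holds the most-significant byte.
The bytes are already most-significant first: 0x7903.
0x7903 = 30979.

30979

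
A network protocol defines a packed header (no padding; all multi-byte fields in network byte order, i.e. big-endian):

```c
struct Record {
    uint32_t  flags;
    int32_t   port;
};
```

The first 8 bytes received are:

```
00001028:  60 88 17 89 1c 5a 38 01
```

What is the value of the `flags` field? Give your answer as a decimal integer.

1619531657

`flags` is the first field, at byte offset 0, occupying 4 bytes.
Bytes at offsets 0..3: 60 88 17 89.
In big-endian order the high byte comes first in memory.
The bytes are already most-significant first: 0x60881789.
0x60881789 = 1619531657.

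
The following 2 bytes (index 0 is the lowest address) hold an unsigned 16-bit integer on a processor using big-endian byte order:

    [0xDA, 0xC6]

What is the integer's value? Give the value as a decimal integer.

Big-endian: lowest address holds the most-significant byte.
The bytes are already most-significant first: 0xDAC6.
0xDAC6 = 56006.

56006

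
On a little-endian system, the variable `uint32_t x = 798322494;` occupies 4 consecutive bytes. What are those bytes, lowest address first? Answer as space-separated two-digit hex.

798322494 in hexadecimal, padded to 32 bits, is 0x2F956F3E.
Split into bytes (most-significant first): 2F 95 6F 3E.
Little-endian: lowest address holds the least-significant byte.
So at ascending addresses the bytes are 3E 6F 95 2F.

3E 6F 95 2F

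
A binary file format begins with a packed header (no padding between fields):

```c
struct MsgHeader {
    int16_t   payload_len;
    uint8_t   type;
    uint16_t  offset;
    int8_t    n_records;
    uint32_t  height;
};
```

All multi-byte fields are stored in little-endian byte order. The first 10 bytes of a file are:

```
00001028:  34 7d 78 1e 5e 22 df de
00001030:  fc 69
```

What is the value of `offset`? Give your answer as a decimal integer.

`offset` follows `payload_len` (2 B), `type` (1 B), so it starts at offset 2 + 1 = 3 and occupies 2 bytes.
Bytes at offsets 3..4: 1E 5E.
Little-endian: lowest address holds the least-significant byte.
Reassemble most-significant byte first: 5E 1E → 0x5E1E.
0x5E1E = 24094.

24094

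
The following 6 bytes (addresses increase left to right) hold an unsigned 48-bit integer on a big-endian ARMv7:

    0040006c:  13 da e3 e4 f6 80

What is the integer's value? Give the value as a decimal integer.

21830847231616

In big-endian order the high byte comes first in memory.
The bytes are already most-significant first: 0x13DAE3E4F680.
0x13DAE3E4F680 = 21830847231616.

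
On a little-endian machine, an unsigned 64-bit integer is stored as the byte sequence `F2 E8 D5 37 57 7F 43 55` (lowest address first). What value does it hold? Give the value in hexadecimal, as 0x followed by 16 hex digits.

0x55437F5737D5E8F2

In little-endian order the low byte comes first in memory.
Reassemble most-significant byte first: 55 43 7F 57 37 D5 E8 F2 → 0x55437F5737D5E8F2.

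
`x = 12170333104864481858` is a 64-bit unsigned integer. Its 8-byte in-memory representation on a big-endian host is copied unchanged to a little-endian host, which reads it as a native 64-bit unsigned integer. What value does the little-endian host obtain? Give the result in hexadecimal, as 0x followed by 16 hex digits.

12170333104864481858 in 64-bit hexadecimal is 0xA8E5B57A499FD242.
Stored big-endian, the bytes at ascending addresses are A8 E5 B5 7A 49 9F D2 42.
Read back as little-endian, the first byte is least significant, giving 0x42D29F497AB5E5A8.

0x42D29F497AB5E5A8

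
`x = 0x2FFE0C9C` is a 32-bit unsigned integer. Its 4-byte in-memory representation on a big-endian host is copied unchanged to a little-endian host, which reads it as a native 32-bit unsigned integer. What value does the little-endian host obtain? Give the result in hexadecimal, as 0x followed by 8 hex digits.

Stored big-endian, the bytes at ascending addresses are 2F FE 0C 9C.
Read back as little-endian, the first byte is least significant, giving 0x9C0CFE2F.

0x9C0CFE2F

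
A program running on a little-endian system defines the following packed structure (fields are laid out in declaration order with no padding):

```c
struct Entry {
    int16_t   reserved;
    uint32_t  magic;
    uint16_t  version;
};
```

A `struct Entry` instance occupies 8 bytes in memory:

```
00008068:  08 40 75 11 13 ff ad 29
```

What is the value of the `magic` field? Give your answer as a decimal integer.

`magic` follows `reserved` (2 bytes), so it starts at byte offset 2 and occupies 4 bytes.
Bytes at offsets 2..5: 75 11 13 FF.
In little-endian order the low byte comes first in memory.
Reassemble most-significant byte first: FF 13 11 75 → 0xFF131175.
0xFF131175 = 4279439733.

4279439733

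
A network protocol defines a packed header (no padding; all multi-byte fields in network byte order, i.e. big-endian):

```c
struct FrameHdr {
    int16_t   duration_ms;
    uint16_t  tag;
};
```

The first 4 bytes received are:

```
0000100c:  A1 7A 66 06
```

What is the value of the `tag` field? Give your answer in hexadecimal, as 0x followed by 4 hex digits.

`tag` follows `duration_ms` (2 bytes), so it starts at byte offset 2 and occupies 2 bytes.
Bytes at offsets 2..3: 66 06.
In big-endian order the high byte comes first in memory.
The bytes are already most-significant first: 0x6606.

0x6606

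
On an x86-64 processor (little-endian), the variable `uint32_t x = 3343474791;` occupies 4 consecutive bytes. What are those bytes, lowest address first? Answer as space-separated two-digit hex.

3343474791 in hexadecimal, padded to 32 bits, is 0xC7496067.
Split into bytes (most-significant first): C7 49 60 67.
Little-endian stores the least-significant byte at the lowest address.
So at ascending addresses the bytes are 67 60 49 C7.

67 60 49 C7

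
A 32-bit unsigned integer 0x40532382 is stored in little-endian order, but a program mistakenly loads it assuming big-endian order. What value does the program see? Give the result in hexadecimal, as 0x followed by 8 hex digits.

Stored little-endian, the bytes at ascending addresses are 82 23 53 40.
Read back as big-endian, the last byte is least significant, giving 0x82235340.

0x82235340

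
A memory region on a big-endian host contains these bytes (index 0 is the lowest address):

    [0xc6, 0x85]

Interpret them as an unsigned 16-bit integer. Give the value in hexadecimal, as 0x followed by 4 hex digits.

0xC685

In big-endian order the high byte comes first in memory.
The bytes are already most-significant first: 0xC685.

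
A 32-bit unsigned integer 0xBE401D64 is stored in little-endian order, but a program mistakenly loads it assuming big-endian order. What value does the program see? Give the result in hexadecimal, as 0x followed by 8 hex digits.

0x641D40BE

Stored little-endian, the bytes at ascending addresses are 64 1D 40 BE.
Read back as big-endian, the last byte is least significant, giving 0x641D40BE.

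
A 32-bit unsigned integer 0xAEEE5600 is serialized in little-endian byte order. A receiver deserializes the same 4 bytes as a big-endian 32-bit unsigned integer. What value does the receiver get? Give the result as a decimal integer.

Stored little-endian, the bytes at ascending addresses are 00 56 EE AE.
Read back as big-endian, the last byte is least significant, giving 0x0056EEAE.
0x0056EEAE = 5697198.

5697198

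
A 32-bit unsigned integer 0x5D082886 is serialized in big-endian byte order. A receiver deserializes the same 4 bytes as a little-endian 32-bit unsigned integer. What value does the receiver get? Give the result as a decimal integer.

Stored big-endian, the bytes at ascending addresses are 5D 08 28 86.
Read back as little-endian, the first byte is least significant, giving 0x8628085D.
0x8628085D = 2250770525.

2250770525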